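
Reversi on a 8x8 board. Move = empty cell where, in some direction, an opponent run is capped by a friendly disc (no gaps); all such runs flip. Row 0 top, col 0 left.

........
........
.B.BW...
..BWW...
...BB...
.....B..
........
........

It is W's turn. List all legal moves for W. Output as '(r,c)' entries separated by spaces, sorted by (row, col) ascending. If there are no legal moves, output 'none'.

(1,0): no bracket -> illegal
(1,1): no bracket -> illegal
(1,2): flips 1 -> legal
(1,3): flips 1 -> legal
(1,4): no bracket -> illegal
(2,0): no bracket -> illegal
(2,2): flips 1 -> legal
(3,0): no bracket -> illegal
(3,1): flips 1 -> legal
(3,5): no bracket -> illegal
(4,1): no bracket -> illegal
(4,2): no bracket -> illegal
(4,5): no bracket -> illegal
(4,6): no bracket -> illegal
(5,2): flips 1 -> legal
(5,3): flips 1 -> legal
(5,4): flips 1 -> legal
(5,6): no bracket -> illegal
(6,4): no bracket -> illegal
(6,5): no bracket -> illegal
(6,6): flips 2 -> legal

Answer: (1,2) (1,3) (2,2) (3,1) (5,2) (5,3) (5,4) (6,6)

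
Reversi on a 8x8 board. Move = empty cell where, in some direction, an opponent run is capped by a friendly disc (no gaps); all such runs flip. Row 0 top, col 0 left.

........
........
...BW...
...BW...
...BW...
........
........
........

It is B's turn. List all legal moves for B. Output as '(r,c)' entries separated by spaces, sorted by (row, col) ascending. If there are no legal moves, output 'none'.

Answer: (1,5) (2,5) (3,5) (4,5) (5,5)

Derivation:
(1,3): no bracket -> illegal
(1,4): no bracket -> illegal
(1,5): flips 1 -> legal
(2,5): flips 2 -> legal
(3,5): flips 1 -> legal
(4,5): flips 2 -> legal
(5,3): no bracket -> illegal
(5,4): no bracket -> illegal
(5,5): flips 1 -> legal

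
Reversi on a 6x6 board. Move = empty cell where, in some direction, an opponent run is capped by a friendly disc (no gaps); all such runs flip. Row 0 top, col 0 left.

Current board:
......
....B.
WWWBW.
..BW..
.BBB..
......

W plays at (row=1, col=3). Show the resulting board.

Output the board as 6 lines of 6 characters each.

Answer: ......
...WB.
WWWWW.
..BW..
.BBB..
......

Derivation:
Place W at (1,3); scan 8 dirs for brackets.
Dir NW: first cell '.' (not opp) -> no flip
Dir N: first cell '.' (not opp) -> no flip
Dir NE: first cell '.' (not opp) -> no flip
Dir W: first cell '.' (not opp) -> no flip
Dir E: opp run (1,4), next='.' -> no flip
Dir SW: first cell 'W' (not opp) -> no flip
Dir S: opp run (2,3) capped by W -> flip
Dir SE: first cell 'W' (not opp) -> no flip
All flips: (2,3)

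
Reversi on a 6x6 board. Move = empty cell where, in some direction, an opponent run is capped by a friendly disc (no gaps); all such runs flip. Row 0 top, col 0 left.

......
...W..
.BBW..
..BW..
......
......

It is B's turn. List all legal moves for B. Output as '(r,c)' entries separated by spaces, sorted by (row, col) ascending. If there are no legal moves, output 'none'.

Answer: (0,4) (1,4) (2,4) (3,4) (4,4)

Derivation:
(0,2): no bracket -> illegal
(0,3): no bracket -> illegal
(0,4): flips 1 -> legal
(1,2): no bracket -> illegal
(1,4): flips 1 -> legal
(2,4): flips 1 -> legal
(3,4): flips 1 -> legal
(4,2): no bracket -> illegal
(4,3): no bracket -> illegal
(4,4): flips 1 -> legal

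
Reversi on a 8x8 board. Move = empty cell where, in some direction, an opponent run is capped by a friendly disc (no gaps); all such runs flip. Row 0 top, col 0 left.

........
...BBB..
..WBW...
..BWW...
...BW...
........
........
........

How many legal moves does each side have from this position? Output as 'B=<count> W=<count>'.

Answer: B=8 W=9

Derivation:
-- B to move --
(1,1): no bracket -> illegal
(1,2): flips 1 -> legal
(2,1): flips 1 -> legal
(2,5): flips 2 -> legal
(3,1): flips 1 -> legal
(3,5): flips 3 -> legal
(4,2): flips 2 -> legal
(4,5): flips 2 -> legal
(5,3): no bracket -> illegal
(5,4): flips 3 -> legal
(5,5): no bracket -> illegal
B mobility = 8
-- W to move --
(0,2): flips 1 -> legal
(0,3): flips 2 -> legal
(0,4): flips 2 -> legal
(0,5): no bracket -> illegal
(0,6): flips 1 -> legal
(1,2): flips 1 -> legal
(1,6): no bracket -> illegal
(2,1): no bracket -> illegal
(2,5): no bracket -> illegal
(2,6): no bracket -> illegal
(3,1): flips 1 -> legal
(4,1): no bracket -> illegal
(4,2): flips 2 -> legal
(5,2): flips 1 -> legal
(5,3): flips 1 -> legal
(5,4): no bracket -> illegal
W mobility = 9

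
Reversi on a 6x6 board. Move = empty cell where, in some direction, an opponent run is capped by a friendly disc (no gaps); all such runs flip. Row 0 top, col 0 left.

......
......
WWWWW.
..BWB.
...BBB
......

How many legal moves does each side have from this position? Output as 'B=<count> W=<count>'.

-- B to move --
(1,0): flips 1 -> legal
(1,1): flips 2 -> legal
(1,2): flips 2 -> legal
(1,3): flips 2 -> legal
(1,4): flips 2 -> legal
(1,5): no bracket -> illegal
(2,5): no bracket -> illegal
(3,0): no bracket -> illegal
(3,1): no bracket -> illegal
(3,5): no bracket -> illegal
(4,2): no bracket -> illegal
B mobility = 5
-- W to move --
(2,5): no bracket -> illegal
(3,1): flips 1 -> legal
(3,5): flips 1 -> legal
(4,1): flips 1 -> legal
(4,2): flips 1 -> legal
(5,2): no bracket -> illegal
(5,3): flips 1 -> legal
(5,4): flips 4 -> legal
(5,5): flips 1 -> legal
W mobility = 7

Answer: B=5 W=7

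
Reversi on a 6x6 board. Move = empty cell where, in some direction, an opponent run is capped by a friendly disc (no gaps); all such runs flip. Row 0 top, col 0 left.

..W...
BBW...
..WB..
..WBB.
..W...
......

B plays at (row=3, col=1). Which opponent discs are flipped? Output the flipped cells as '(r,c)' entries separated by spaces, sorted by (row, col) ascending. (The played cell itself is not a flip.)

Answer: (3,2)

Derivation:
Dir NW: first cell '.' (not opp) -> no flip
Dir N: first cell '.' (not opp) -> no flip
Dir NE: opp run (2,2), next='.' -> no flip
Dir W: first cell '.' (not opp) -> no flip
Dir E: opp run (3,2) capped by B -> flip
Dir SW: first cell '.' (not opp) -> no flip
Dir S: first cell '.' (not opp) -> no flip
Dir SE: opp run (4,2), next='.' -> no flip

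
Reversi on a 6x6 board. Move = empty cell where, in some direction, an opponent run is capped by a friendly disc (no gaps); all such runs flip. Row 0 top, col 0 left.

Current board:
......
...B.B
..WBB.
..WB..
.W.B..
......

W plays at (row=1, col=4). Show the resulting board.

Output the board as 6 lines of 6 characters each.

Place W at (1,4); scan 8 dirs for brackets.
Dir NW: first cell '.' (not opp) -> no flip
Dir N: first cell '.' (not opp) -> no flip
Dir NE: first cell '.' (not opp) -> no flip
Dir W: opp run (1,3), next='.' -> no flip
Dir E: opp run (1,5), next=edge -> no flip
Dir SW: opp run (2,3) capped by W -> flip
Dir S: opp run (2,4), next='.' -> no flip
Dir SE: first cell '.' (not opp) -> no flip
All flips: (2,3)

Answer: ......
...BWB
..WWB.
..WB..
.W.B..
......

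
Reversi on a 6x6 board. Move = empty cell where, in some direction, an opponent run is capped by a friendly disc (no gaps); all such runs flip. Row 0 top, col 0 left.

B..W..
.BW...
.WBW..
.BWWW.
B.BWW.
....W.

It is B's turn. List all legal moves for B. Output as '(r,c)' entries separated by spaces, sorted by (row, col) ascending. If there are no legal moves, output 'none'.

Answer: (0,2) (1,3) (2,0) (2,4) (3,5) (4,5) (5,5)

Derivation:
(0,1): no bracket -> illegal
(0,2): flips 1 -> legal
(0,4): no bracket -> illegal
(1,0): no bracket -> illegal
(1,3): flips 1 -> legal
(1,4): no bracket -> illegal
(2,0): flips 1 -> legal
(2,4): flips 2 -> legal
(2,5): no bracket -> illegal
(3,0): no bracket -> illegal
(3,5): flips 3 -> legal
(4,1): no bracket -> illegal
(4,5): flips 2 -> legal
(5,2): no bracket -> illegal
(5,3): no bracket -> illegal
(5,5): flips 2 -> legal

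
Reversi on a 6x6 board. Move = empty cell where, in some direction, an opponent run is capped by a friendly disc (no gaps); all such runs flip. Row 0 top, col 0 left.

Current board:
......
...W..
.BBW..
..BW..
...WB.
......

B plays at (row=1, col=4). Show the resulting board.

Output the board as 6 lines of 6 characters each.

Place B at (1,4); scan 8 dirs for brackets.
Dir NW: first cell '.' (not opp) -> no flip
Dir N: first cell '.' (not opp) -> no flip
Dir NE: first cell '.' (not opp) -> no flip
Dir W: opp run (1,3), next='.' -> no flip
Dir E: first cell '.' (not opp) -> no flip
Dir SW: opp run (2,3) capped by B -> flip
Dir S: first cell '.' (not opp) -> no flip
Dir SE: first cell '.' (not opp) -> no flip
All flips: (2,3)

Answer: ......
...WB.
.BBB..
..BW..
...WB.
......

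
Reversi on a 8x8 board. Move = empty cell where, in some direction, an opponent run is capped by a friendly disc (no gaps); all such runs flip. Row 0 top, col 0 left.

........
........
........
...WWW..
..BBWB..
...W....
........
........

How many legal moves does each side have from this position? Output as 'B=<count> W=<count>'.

Answer: B=5 W=7

Derivation:
-- B to move --
(2,2): no bracket -> illegal
(2,3): flips 2 -> legal
(2,4): flips 1 -> legal
(2,5): flips 2 -> legal
(2,6): no bracket -> illegal
(3,2): no bracket -> illegal
(3,6): no bracket -> illegal
(4,6): no bracket -> illegal
(5,2): no bracket -> illegal
(5,4): no bracket -> illegal
(5,5): no bracket -> illegal
(6,2): no bracket -> illegal
(6,3): flips 1 -> legal
(6,4): flips 1 -> legal
B mobility = 5
-- W to move --
(3,1): flips 1 -> legal
(3,2): no bracket -> illegal
(3,6): no bracket -> illegal
(4,1): flips 2 -> legal
(4,6): flips 1 -> legal
(5,1): flips 1 -> legal
(5,2): flips 1 -> legal
(5,4): no bracket -> illegal
(5,5): flips 1 -> legal
(5,6): flips 1 -> legal
W mobility = 7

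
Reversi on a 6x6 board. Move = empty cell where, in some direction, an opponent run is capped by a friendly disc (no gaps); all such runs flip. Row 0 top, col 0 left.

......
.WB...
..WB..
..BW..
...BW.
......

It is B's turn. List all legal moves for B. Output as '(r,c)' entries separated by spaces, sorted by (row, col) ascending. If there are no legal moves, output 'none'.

Answer: (1,0) (2,1) (3,4) (4,5)

Derivation:
(0,0): no bracket -> illegal
(0,1): no bracket -> illegal
(0,2): no bracket -> illegal
(1,0): flips 1 -> legal
(1,3): no bracket -> illegal
(2,0): no bracket -> illegal
(2,1): flips 1 -> legal
(2,4): no bracket -> illegal
(3,1): no bracket -> illegal
(3,4): flips 1 -> legal
(3,5): no bracket -> illegal
(4,2): no bracket -> illegal
(4,5): flips 1 -> legal
(5,3): no bracket -> illegal
(5,4): no bracket -> illegal
(5,5): no bracket -> illegal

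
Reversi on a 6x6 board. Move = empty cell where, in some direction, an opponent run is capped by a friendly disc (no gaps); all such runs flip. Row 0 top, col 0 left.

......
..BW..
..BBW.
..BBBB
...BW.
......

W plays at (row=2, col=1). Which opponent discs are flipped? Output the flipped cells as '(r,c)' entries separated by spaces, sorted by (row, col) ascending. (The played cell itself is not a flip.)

Dir NW: first cell '.' (not opp) -> no flip
Dir N: first cell '.' (not opp) -> no flip
Dir NE: opp run (1,2), next='.' -> no flip
Dir W: first cell '.' (not opp) -> no flip
Dir E: opp run (2,2) (2,3) capped by W -> flip
Dir SW: first cell '.' (not opp) -> no flip
Dir S: first cell '.' (not opp) -> no flip
Dir SE: opp run (3,2) (4,3), next='.' -> no flip

Answer: (2,2) (2,3)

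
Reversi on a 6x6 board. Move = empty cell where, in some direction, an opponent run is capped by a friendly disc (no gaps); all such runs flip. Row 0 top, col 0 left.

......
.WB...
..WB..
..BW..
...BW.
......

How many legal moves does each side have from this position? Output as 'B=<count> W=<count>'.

Answer: B=4 W=6

Derivation:
-- B to move --
(0,0): no bracket -> illegal
(0,1): no bracket -> illegal
(0,2): no bracket -> illegal
(1,0): flips 1 -> legal
(1,3): no bracket -> illegal
(2,0): no bracket -> illegal
(2,1): flips 1 -> legal
(2,4): no bracket -> illegal
(3,1): no bracket -> illegal
(3,4): flips 1 -> legal
(3,5): no bracket -> illegal
(4,2): no bracket -> illegal
(4,5): flips 1 -> legal
(5,3): no bracket -> illegal
(5,4): no bracket -> illegal
(5,5): no bracket -> illegal
B mobility = 4
-- W to move --
(0,1): no bracket -> illegal
(0,2): flips 1 -> legal
(0,3): no bracket -> illegal
(1,3): flips 2 -> legal
(1,4): no bracket -> illegal
(2,1): no bracket -> illegal
(2,4): flips 1 -> legal
(3,1): flips 1 -> legal
(3,4): no bracket -> illegal
(4,1): no bracket -> illegal
(4,2): flips 2 -> legal
(5,2): no bracket -> illegal
(5,3): flips 1 -> legal
(5,4): no bracket -> illegal
W mobility = 6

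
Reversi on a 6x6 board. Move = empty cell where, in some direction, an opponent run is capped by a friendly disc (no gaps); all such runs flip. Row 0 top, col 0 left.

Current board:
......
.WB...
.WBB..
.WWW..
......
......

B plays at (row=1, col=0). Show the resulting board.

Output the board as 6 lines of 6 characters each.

Answer: ......
BBB...
.WBB..
.WWW..
......
......

Derivation:
Place B at (1,0); scan 8 dirs for brackets.
Dir NW: edge -> no flip
Dir N: first cell '.' (not opp) -> no flip
Dir NE: first cell '.' (not opp) -> no flip
Dir W: edge -> no flip
Dir E: opp run (1,1) capped by B -> flip
Dir SW: edge -> no flip
Dir S: first cell '.' (not opp) -> no flip
Dir SE: opp run (2,1) (3,2), next='.' -> no flip
All flips: (1,1)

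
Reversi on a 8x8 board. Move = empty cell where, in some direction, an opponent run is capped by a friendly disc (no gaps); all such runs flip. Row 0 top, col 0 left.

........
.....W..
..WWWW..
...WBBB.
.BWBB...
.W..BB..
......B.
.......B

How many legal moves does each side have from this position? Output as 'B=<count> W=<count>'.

Answer: B=8 W=9

Derivation:
-- B to move --
(0,4): no bracket -> illegal
(0,5): flips 2 -> legal
(0,6): no bracket -> illegal
(1,1): flips 2 -> legal
(1,2): flips 1 -> legal
(1,3): flips 3 -> legal
(1,4): flips 2 -> legal
(1,6): flips 1 -> legal
(2,1): no bracket -> illegal
(2,6): no bracket -> illegal
(3,1): no bracket -> illegal
(3,2): flips 1 -> legal
(4,0): no bracket -> illegal
(5,0): no bracket -> illegal
(5,2): no bracket -> illegal
(5,3): no bracket -> illegal
(6,0): no bracket -> illegal
(6,1): flips 1 -> legal
(6,2): no bracket -> illegal
B mobility = 8
-- W to move --
(2,6): no bracket -> illegal
(2,7): no bracket -> illegal
(3,0): no bracket -> illegal
(3,1): flips 1 -> legal
(3,2): no bracket -> illegal
(3,7): flips 3 -> legal
(4,0): flips 1 -> legal
(4,5): flips 4 -> legal
(4,6): flips 1 -> legal
(4,7): flips 1 -> legal
(5,0): no bracket -> illegal
(5,2): flips 2 -> legal
(5,3): flips 1 -> legal
(5,6): no bracket -> illegal
(5,7): no bracket -> illegal
(6,3): no bracket -> illegal
(6,4): flips 3 -> legal
(6,5): no bracket -> illegal
(6,7): no bracket -> illegal
(7,5): no bracket -> illegal
(7,6): no bracket -> illegal
W mobility = 9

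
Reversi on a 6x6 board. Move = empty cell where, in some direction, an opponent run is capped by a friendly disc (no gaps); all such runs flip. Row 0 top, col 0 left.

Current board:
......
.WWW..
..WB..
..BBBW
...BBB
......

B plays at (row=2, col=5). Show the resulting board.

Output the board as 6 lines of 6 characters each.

Place B at (2,5); scan 8 dirs for brackets.
Dir NW: first cell '.' (not opp) -> no flip
Dir N: first cell '.' (not opp) -> no flip
Dir NE: edge -> no flip
Dir W: first cell '.' (not opp) -> no flip
Dir E: edge -> no flip
Dir SW: first cell 'B' (not opp) -> no flip
Dir S: opp run (3,5) capped by B -> flip
Dir SE: edge -> no flip
All flips: (3,5)

Answer: ......
.WWW..
..WB.B
..BBBB
...BBB
......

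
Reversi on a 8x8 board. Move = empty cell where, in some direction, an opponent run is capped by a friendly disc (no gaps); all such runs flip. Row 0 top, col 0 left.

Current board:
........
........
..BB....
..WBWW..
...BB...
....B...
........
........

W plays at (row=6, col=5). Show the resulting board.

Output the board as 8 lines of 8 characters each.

Answer: ........
........
..BB....
..WBWW..
...WB...
....W...
.....W..
........

Derivation:
Place W at (6,5); scan 8 dirs for brackets.
Dir NW: opp run (5,4) (4,3) capped by W -> flip
Dir N: first cell '.' (not opp) -> no flip
Dir NE: first cell '.' (not opp) -> no flip
Dir W: first cell '.' (not opp) -> no flip
Dir E: first cell '.' (not opp) -> no flip
Dir SW: first cell '.' (not opp) -> no flip
Dir S: first cell '.' (not opp) -> no flip
Dir SE: first cell '.' (not opp) -> no flip
All flips: (4,3) (5,4)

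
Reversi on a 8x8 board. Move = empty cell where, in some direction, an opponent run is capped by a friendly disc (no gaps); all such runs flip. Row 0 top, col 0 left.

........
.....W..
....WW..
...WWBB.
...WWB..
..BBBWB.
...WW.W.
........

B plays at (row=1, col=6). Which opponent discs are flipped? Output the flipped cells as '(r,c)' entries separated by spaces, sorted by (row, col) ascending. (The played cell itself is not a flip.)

Answer: (2,5) (3,4) (4,3)

Derivation:
Dir NW: first cell '.' (not opp) -> no flip
Dir N: first cell '.' (not opp) -> no flip
Dir NE: first cell '.' (not opp) -> no flip
Dir W: opp run (1,5), next='.' -> no flip
Dir E: first cell '.' (not opp) -> no flip
Dir SW: opp run (2,5) (3,4) (4,3) capped by B -> flip
Dir S: first cell '.' (not opp) -> no flip
Dir SE: first cell '.' (not opp) -> no flip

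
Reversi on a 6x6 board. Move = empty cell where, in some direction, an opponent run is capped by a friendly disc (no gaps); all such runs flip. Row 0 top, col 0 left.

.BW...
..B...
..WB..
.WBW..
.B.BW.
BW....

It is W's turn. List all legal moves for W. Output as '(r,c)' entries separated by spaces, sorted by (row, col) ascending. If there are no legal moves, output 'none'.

(0,0): flips 1 -> legal
(0,3): no bracket -> illegal
(1,0): no bracket -> illegal
(1,1): no bracket -> illegal
(1,3): flips 1 -> legal
(1,4): no bracket -> illegal
(2,1): no bracket -> illegal
(2,4): flips 1 -> legal
(3,0): no bracket -> illegal
(3,4): no bracket -> illegal
(4,0): no bracket -> illegal
(4,2): flips 2 -> legal
(5,2): no bracket -> illegal
(5,3): flips 1 -> legal
(5,4): no bracket -> illegal

Answer: (0,0) (1,3) (2,4) (4,2) (5,3)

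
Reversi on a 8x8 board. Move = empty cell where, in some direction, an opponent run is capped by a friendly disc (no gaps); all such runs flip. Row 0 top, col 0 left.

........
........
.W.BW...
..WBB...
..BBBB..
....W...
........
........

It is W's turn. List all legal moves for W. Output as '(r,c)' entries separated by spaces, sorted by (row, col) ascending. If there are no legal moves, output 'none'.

(1,2): no bracket -> illegal
(1,3): no bracket -> illegal
(1,4): flips 1 -> legal
(2,2): flips 1 -> legal
(2,5): no bracket -> illegal
(3,1): no bracket -> illegal
(3,5): flips 2 -> legal
(3,6): flips 1 -> legal
(4,1): no bracket -> illegal
(4,6): no bracket -> illegal
(5,1): flips 2 -> legal
(5,2): flips 1 -> legal
(5,3): no bracket -> illegal
(5,5): no bracket -> illegal
(5,6): no bracket -> illegal

Answer: (1,4) (2,2) (3,5) (3,6) (5,1) (5,2)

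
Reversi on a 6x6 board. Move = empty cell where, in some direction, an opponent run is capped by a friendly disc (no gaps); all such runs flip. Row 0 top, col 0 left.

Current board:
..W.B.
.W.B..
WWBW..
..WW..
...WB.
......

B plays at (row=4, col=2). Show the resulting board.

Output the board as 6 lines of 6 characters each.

Answer: ..W.B.
.W.B..
WWBW..
..BW..
..BBB.
......

Derivation:
Place B at (4,2); scan 8 dirs for brackets.
Dir NW: first cell '.' (not opp) -> no flip
Dir N: opp run (3,2) capped by B -> flip
Dir NE: opp run (3,3), next='.' -> no flip
Dir W: first cell '.' (not opp) -> no flip
Dir E: opp run (4,3) capped by B -> flip
Dir SW: first cell '.' (not opp) -> no flip
Dir S: first cell '.' (not opp) -> no flip
Dir SE: first cell '.' (not opp) -> no flip
All flips: (3,2) (4,3)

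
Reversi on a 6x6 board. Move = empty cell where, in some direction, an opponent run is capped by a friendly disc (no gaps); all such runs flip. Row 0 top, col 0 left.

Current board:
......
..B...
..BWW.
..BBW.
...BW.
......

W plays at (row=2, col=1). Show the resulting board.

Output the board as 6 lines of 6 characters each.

Place W at (2,1); scan 8 dirs for brackets.
Dir NW: first cell '.' (not opp) -> no flip
Dir N: first cell '.' (not opp) -> no flip
Dir NE: opp run (1,2), next='.' -> no flip
Dir W: first cell '.' (not opp) -> no flip
Dir E: opp run (2,2) capped by W -> flip
Dir SW: first cell '.' (not opp) -> no flip
Dir S: first cell '.' (not opp) -> no flip
Dir SE: opp run (3,2) (4,3), next='.' -> no flip
All flips: (2,2)

Answer: ......
..B...
.WWWW.
..BBW.
...BW.
......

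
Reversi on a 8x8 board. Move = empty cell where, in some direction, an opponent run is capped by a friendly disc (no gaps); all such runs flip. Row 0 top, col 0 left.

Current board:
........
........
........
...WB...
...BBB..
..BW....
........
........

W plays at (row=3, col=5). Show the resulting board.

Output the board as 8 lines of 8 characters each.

Place W at (3,5); scan 8 dirs for brackets.
Dir NW: first cell '.' (not opp) -> no flip
Dir N: first cell '.' (not opp) -> no flip
Dir NE: first cell '.' (not opp) -> no flip
Dir W: opp run (3,4) capped by W -> flip
Dir E: first cell '.' (not opp) -> no flip
Dir SW: opp run (4,4) capped by W -> flip
Dir S: opp run (4,5), next='.' -> no flip
Dir SE: first cell '.' (not opp) -> no flip
All flips: (3,4) (4,4)

Answer: ........
........
........
...WWW..
...BWB..
..BW....
........
........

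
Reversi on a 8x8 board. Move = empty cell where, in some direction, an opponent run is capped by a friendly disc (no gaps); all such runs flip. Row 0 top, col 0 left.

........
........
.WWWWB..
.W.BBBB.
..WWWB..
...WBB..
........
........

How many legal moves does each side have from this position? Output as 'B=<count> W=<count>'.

-- B to move --
(1,0): no bracket -> illegal
(1,1): flips 1 -> legal
(1,2): flips 1 -> legal
(1,3): flips 2 -> legal
(1,4): flips 1 -> legal
(1,5): flips 1 -> legal
(2,0): flips 4 -> legal
(3,0): no bracket -> illegal
(3,2): flips 1 -> legal
(4,0): no bracket -> illegal
(4,1): flips 3 -> legal
(5,1): flips 1 -> legal
(5,2): flips 2 -> legal
(6,2): flips 2 -> legal
(6,3): flips 2 -> legal
(6,4): no bracket -> illegal
B mobility = 12
-- W to move --
(1,4): no bracket -> illegal
(1,5): no bracket -> illegal
(1,6): flips 2 -> legal
(2,6): flips 2 -> legal
(2,7): no bracket -> illegal
(3,2): no bracket -> illegal
(3,7): no bracket -> illegal
(4,6): flips 2 -> legal
(4,7): no bracket -> illegal
(5,6): flips 4 -> legal
(6,3): no bracket -> illegal
(6,4): flips 1 -> legal
(6,5): flips 1 -> legal
(6,6): flips 1 -> legal
W mobility = 7

Answer: B=12 W=7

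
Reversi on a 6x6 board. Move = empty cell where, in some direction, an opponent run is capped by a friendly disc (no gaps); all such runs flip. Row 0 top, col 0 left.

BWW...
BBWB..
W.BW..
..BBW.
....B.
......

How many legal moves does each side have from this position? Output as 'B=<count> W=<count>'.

-- B to move --
(0,3): flips 2 -> legal
(1,4): flips 1 -> legal
(2,1): no bracket -> illegal
(2,4): flips 2 -> legal
(2,5): no bracket -> illegal
(3,0): flips 1 -> legal
(3,1): no bracket -> illegal
(3,5): flips 1 -> legal
(4,3): no bracket -> illegal
(4,5): no bracket -> illegal
B mobility = 5
-- W to move --
(0,3): flips 1 -> legal
(0,4): no bracket -> illegal
(1,4): flips 1 -> legal
(2,1): flips 2 -> legal
(2,4): flips 1 -> legal
(3,1): flips 2 -> legal
(3,5): no bracket -> illegal
(4,1): flips 1 -> legal
(4,2): flips 2 -> legal
(4,3): flips 1 -> legal
(4,5): no bracket -> illegal
(5,3): no bracket -> illegal
(5,4): flips 1 -> legal
(5,5): no bracket -> illegal
W mobility = 9

Answer: B=5 W=9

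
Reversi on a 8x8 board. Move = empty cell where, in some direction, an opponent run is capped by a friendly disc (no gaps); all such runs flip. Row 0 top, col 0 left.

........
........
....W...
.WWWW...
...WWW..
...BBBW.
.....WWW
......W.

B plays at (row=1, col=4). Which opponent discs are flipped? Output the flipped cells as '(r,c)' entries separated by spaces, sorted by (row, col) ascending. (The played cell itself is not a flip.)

Dir NW: first cell '.' (not opp) -> no flip
Dir N: first cell '.' (not opp) -> no flip
Dir NE: first cell '.' (not opp) -> no flip
Dir W: first cell '.' (not opp) -> no flip
Dir E: first cell '.' (not opp) -> no flip
Dir SW: first cell '.' (not opp) -> no flip
Dir S: opp run (2,4) (3,4) (4,4) capped by B -> flip
Dir SE: first cell '.' (not opp) -> no flip

Answer: (2,4) (3,4) (4,4)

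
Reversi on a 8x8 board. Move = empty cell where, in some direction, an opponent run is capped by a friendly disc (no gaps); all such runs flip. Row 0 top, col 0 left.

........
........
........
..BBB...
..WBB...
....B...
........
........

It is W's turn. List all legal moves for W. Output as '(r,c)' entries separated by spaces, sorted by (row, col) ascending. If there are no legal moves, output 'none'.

Answer: (2,2) (2,4) (4,5)

Derivation:
(2,1): no bracket -> illegal
(2,2): flips 1 -> legal
(2,3): no bracket -> illegal
(2,4): flips 1 -> legal
(2,5): no bracket -> illegal
(3,1): no bracket -> illegal
(3,5): no bracket -> illegal
(4,1): no bracket -> illegal
(4,5): flips 2 -> legal
(5,2): no bracket -> illegal
(5,3): no bracket -> illegal
(5,5): no bracket -> illegal
(6,3): no bracket -> illegal
(6,4): no bracket -> illegal
(6,5): no bracket -> illegal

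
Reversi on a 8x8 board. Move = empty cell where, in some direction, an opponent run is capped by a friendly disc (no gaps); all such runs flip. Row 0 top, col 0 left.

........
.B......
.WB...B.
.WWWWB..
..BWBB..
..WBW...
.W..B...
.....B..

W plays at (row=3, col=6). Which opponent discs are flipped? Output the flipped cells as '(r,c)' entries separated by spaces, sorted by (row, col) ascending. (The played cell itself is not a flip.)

Dir NW: first cell '.' (not opp) -> no flip
Dir N: opp run (2,6), next='.' -> no flip
Dir NE: first cell '.' (not opp) -> no flip
Dir W: opp run (3,5) capped by W -> flip
Dir E: first cell '.' (not opp) -> no flip
Dir SW: opp run (4,5) capped by W -> flip
Dir S: first cell '.' (not opp) -> no flip
Dir SE: first cell '.' (not opp) -> no flip

Answer: (3,5) (4,5)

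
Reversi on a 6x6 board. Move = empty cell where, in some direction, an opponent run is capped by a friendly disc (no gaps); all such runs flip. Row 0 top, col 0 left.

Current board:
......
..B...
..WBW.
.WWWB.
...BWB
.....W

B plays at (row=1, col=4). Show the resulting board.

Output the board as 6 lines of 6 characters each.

Place B at (1,4); scan 8 dirs for brackets.
Dir NW: first cell '.' (not opp) -> no flip
Dir N: first cell '.' (not opp) -> no flip
Dir NE: first cell '.' (not opp) -> no flip
Dir W: first cell '.' (not opp) -> no flip
Dir E: first cell '.' (not opp) -> no flip
Dir SW: first cell 'B' (not opp) -> no flip
Dir S: opp run (2,4) capped by B -> flip
Dir SE: first cell '.' (not opp) -> no flip
All flips: (2,4)

Answer: ......
..B.B.
..WBB.
.WWWB.
...BWB
.....W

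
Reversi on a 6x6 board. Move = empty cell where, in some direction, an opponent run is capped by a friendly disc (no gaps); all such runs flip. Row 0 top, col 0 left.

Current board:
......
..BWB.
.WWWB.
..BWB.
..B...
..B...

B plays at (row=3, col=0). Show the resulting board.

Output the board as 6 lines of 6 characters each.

Answer: ......
..BWB.
.BWWB.
B.BWB.
..B...
..B...

Derivation:
Place B at (3,0); scan 8 dirs for brackets.
Dir NW: edge -> no flip
Dir N: first cell '.' (not opp) -> no flip
Dir NE: opp run (2,1) capped by B -> flip
Dir W: edge -> no flip
Dir E: first cell '.' (not opp) -> no flip
Dir SW: edge -> no flip
Dir S: first cell '.' (not opp) -> no flip
Dir SE: first cell '.' (not opp) -> no flip
All flips: (2,1)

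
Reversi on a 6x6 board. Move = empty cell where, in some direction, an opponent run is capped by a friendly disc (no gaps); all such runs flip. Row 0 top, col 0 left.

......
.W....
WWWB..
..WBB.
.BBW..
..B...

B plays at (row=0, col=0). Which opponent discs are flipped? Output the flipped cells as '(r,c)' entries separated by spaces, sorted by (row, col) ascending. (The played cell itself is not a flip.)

Answer: (1,1) (2,2)

Derivation:
Dir NW: edge -> no flip
Dir N: edge -> no flip
Dir NE: edge -> no flip
Dir W: edge -> no flip
Dir E: first cell '.' (not opp) -> no flip
Dir SW: edge -> no flip
Dir S: first cell '.' (not opp) -> no flip
Dir SE: opp run (1,1) (2,2) capped by B -> flip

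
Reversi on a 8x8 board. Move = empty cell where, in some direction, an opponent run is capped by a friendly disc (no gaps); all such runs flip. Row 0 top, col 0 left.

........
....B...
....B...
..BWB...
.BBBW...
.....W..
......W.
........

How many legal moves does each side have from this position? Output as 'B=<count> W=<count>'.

Answer: B=3 W=7

Derivation:
-- B to move --
(2,2): no bracket -> illegal
(2,3): flips 1 -> legal
(3,5): no bracket -> illegal
(4,5): flips 1 -> legal
(4,6): no bracket -> illegal
(5,3): no bracket -> illegal
(5,4): flips 1 -> legal
(5,6): no bracket -> illegal
(5,7): no bracket -> illegal
(6,4): no bracket -> illegal
(6,5): no bracket -> illegal
(6,7): no bracket -> illegal
(7,5): no bracket -> illegal
(7,6): no bracket -> illegal
(7,7): no bracket -> illegal
B mobility = 3
-- W to move --
(0,3): no bracket -> illegal
(0,4): flips 3 -> legal
(0,5): no bracket -> illegal
(1,3): no bracket -> illegal
(1,5): flips 1 -> legal
(2,1): no bracket -> illegal
(2,2): no bracket -> illegal
(2,3): no bracket -> illegal
(2,5): no bracket -> illegal
(3,0): no bracket -> illegal
(3,1): flips 1 -> legal
(3,5): flips 1 -> legal
(4,0): flips 3 -> legal
(4,5): no bracket -> illegal
(5,0): no bracket -> illegal
(5,1): flips 1 -> legal
(5,2): no bracket -> illegal
(5,3): flips 1 -> legal
(5,4): no bracket -> illegal
W mobility = 7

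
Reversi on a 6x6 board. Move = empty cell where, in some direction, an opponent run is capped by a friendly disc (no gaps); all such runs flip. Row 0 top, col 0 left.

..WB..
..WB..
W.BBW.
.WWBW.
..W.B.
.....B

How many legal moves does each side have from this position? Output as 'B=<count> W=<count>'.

Answer: B=13 W=4

Derivation:
-- B to move --
(0,1): flips 2 -> legal
(1,0): no bracket -> illegal
(1,1): flips 1 -> legal
(1,4): flips 2 -> legal
(1,5): flips 1 -> legal
(2,1): flips 1 -> legal
(2,5): flips 1 -> legal
(3,0): flips 2 -> legal
(3,5): flips 2 -> legal
(4,0): flips 1 -> legal
(4,1): flips 1 -> legal
(4,3): no bracket -> illegal
(4,5): flips 1 -> legal
(5,1): flips 1 -> legal
(5,2): flips 2 -> legal
(5,3): no bracket -> illegal
B mobility = 13
-- W to move --
(0,4): flips 3 -> legal
(1,1): no bracket -> illegal
(1,4): flips 2 -> legal
(2,1): flips 2 -> legal
(3,5): no bracket -> illegal
(4,3): no bracket -> illegal
(4,5): no bracket -> illegal
(5,3): no bracket -> illegal
(5,4): flips 1 -> legal
W mobility = 4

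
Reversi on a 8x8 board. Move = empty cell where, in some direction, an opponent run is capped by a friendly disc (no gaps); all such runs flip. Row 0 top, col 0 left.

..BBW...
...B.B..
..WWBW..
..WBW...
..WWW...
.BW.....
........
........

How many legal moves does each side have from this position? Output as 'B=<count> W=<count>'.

Answer: B=9 W=7

Derivation:
-- B to move --
(0,5): flips 1 -> legal
(1,1): flips 1 -> legal
(1,2): no bracket -> illegal
(1,4): no bracket -> illegal
(1,6): no bracket -> illegal
(2,1): flips 2 -> legal
(2,6): flips 1 -> legal
(3,1): flips 2 -> legal
(3,5): flips 2 -> legal
(3,6): no bracket -> illegal
(4,1): no bracket -> illegal
(4,5): no bracket -> illegal
(5,3): flips 2 -> legal
(5,4): flips 2 -> legal
(5,5): flips 1 -> legal
(6,1): no bracket -> illegal
(6,2): no bracket -> illegal
(6,3): no bracket -> illegal
B mobility = 9
-- W to move --
(0,1): flips 2 -> legal
(0,5): flips 1 -> legal
(0,6): flips 3 -> legal
(1,1): no bracket -> illegal
(1,2): no bracket -> illegal
(1,4): flips 1 -> legal
(1,6): no bracket -> illegal
(2,6): flips 1 -> legal
(3,5): no bracket -> illegal
(4,0): no bracket -> illegal
(4,1): no bracket -> illegal
(5,0): flips 1 -> legal
(6,0): flips 1 -> legal
(6,1): no bracket -> illegal
(6,2): no bracket -> illegal
W mobility = 7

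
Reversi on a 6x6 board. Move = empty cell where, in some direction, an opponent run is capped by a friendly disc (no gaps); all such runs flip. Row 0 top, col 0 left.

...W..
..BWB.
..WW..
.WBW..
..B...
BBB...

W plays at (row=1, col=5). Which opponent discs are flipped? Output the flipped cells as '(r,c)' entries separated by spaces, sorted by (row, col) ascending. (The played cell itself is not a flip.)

Answer: (1,4)

Derivation:
Dir NW: first cell '.' (not opp) -> no flip
Dir N: first cell '.' (not opp) -> no flip
Dir NE: edge -> no flip
Dir W: opp run (1,4) capped by W -> flip
Dir E: edge -> no flip
Dir SW: first cell '.' (not opp) -> no flip
Dir S: first cell '.' (not opp) -> no flip
Dir SE: edge -> no flip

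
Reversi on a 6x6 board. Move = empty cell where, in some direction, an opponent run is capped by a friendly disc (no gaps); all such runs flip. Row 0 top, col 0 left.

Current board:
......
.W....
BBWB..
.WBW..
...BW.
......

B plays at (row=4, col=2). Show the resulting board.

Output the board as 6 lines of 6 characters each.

Place B at (4,2); scan 8 dirs for brackets.
Dir NW: opp run (3,1) capped by B -> flip
Dir N: first cell 'B' (not opp) -> no flip
Dir NE: opp run (3,3), next='.' -> no flip
Dir W: first cell '.' (not opp) -> no flip
Dir E: first cell 'B' (not opp) -> no flip
Dir SW: first cell '.' (not opp) -> no flip
Dir S: first cell '.' (not opp) -> no flip
Dir SE: first cell '.' (not opp) -> no flip
All flips: (3,1)

Answer: ......
.W....
BBWB..
.BBW..
..BBW.
......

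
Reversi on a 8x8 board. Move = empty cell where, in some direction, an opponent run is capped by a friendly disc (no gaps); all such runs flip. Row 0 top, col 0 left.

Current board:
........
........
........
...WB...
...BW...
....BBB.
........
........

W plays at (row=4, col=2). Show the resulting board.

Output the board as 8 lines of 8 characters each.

Place W at (4,2); scan 8 dirs for brackets.
Dir NW: first cell '.' (not opp) -> no flip
Dir N: first cell '.' (not opp) -> no flip
Dir NE: first cell 'W' (not opp) -> no flip
Dir W: first cell '.' (not opp) -> no flip
Dir E: opp run (4,3) capped by W -> flip
Dir SW: first cell '.' (not opp) -> no flip
Dir S: first cell '.' (not opp) -> no flip
Dir SE: first cell '.' (not opp) -> no flip
All flips: (4,3)

Answer: ........
........
........
...WB...
..WWW...
....BBB.
........
........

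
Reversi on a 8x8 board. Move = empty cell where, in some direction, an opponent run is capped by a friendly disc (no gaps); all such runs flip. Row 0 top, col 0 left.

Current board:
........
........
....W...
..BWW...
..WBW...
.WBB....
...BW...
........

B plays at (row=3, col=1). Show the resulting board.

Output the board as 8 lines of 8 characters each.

Answer: ........
........
....W...
.BBWW...
..BBW...
.WBB....
...BW...
........

Derivation:
Place B at (3,1); scan 8 dirs for brackets.
Dir NW: first cell '.' (not opp) -> no flip
Dir N: first cell '.' (not opp) -> no flip
Dir NE: first cell '.' (not opp) -> no flip
Dir W: first cell '.' (not opp) -> no flip
Dir E: first cell 'B' (not opp) -> no flip
Dir SW: first cell '.' (not opp) -> no flip
Dir S: first cell '.' (not opp) -> no flip
Dir SE: opp run (4,2) capped by B -> flip
All flips: (4,2)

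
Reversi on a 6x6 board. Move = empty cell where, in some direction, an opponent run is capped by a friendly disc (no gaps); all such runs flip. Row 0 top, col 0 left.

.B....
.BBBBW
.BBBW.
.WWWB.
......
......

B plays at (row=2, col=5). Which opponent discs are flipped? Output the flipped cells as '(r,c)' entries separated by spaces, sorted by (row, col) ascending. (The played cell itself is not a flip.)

Answer: (2,4)

Derivation:
Dir NW: first cell 'B' (not opp) -> no flip
Dir N: opp run (1,5), next='.' -> no flip
Dir NE: edge -> no flip
Dir W: opp run (2,4) capped by B -> flip
Dir E: edge -> no flip
Dir SW: first cell 'B' (not opp) -> no flip
Dir S: first cell '.' (not opp) -> no flip
Dir SE: edge -> no flip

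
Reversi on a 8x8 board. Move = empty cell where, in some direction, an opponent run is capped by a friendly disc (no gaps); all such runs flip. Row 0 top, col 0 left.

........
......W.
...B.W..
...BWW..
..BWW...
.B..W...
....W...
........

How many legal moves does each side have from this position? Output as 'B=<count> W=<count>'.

-- B to move --
(0,5): no bracket -> illegal
(0,6): no bracket -> illegal
(0,7): no bracket -> illegal
(1,4): no bracket -> illegal
(1,5): no bracket -> illegal
(1,7): no bracket -> illegal
(2,4): no bracket -> illegal
(2,6): no bracket -> illegal
(2,7): no bracket -> illegal
(3,2): no bracket -> illegal
(3,6): flips 2 -> legal
(4,5): flips 3 -> legal
(4,6): no bracket -> illegal
(5,2): no bracket -> illegal
(5,3): flips 1 -> legal
(5,5): flips 1 -> legal
(6,3): no bracket -> illegal
(6,5): no bracket -> illegal
(7,3): no bracket -> illegal
(7,4): no bracket -> illegal
(7,5): no bracket -> illegal
B mobility = 4
-- W to move --
(1,2): flips 1 -> legal
(1,3): flips 2 -> legal
(1,4): no bracket -> illegal
(2,2): flips 1 -> legal
(2,4): no bracket -> illegal
(3,1): no bracket -> illegal
(3,2): flips 1 -> legal
(4,0): no bracket -> illegal
(4,1): flips 1 -> legal
(5,0): no bracket -> illegal
(5,2): no bracket -> illegal
(5,3): no bracket -> illegal
(6,0): no bracket -> illegal
(6,1): no bracket -> illegal
(6,2): no bracket -> illegal
W mobility = 5

Answer: B=4 W=5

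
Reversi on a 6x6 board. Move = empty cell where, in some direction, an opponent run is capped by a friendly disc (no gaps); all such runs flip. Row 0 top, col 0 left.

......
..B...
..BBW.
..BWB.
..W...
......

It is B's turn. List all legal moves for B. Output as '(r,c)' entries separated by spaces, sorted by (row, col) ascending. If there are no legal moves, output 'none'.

Answer: (1,4) (2,5) (4,3) (4,4) (5,2)

Derivation:
(1,3): no bracket -> illegal
(1,4): flips 1 -> legal
(1,5): no bracket -> illegal
(2,5): flips 1 -> legal
(3,1): no bracket -> illegal
(3,5): no bracket -> illegal
(4,1): no bracket -> illegal
(4,3): flips 1 -> legal
(4,4): flips 1 -> legal
(5,1): no bracket -> illegal
(5,2): flips 1 -> legal
(5,3): no bracket -> illegal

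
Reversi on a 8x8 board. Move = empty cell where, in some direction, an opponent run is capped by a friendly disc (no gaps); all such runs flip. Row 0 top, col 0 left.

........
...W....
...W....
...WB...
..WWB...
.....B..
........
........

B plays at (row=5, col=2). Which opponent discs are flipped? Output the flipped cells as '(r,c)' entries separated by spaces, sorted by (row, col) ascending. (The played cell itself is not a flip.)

Answer: (4,3)

Derivation:
Dir NW: first cell '.' (not opp) -> no flip
Dir N: opp run (4,2), next='.' -> no flip
Dir NE: opp run (4,3) capped by B -> flip
Dir W: first cell '.' (not opp) -> no flip
Dir E: first cell '.' (not opp) -> no flip
Dir SW: first cell '.' (not opp) -> no flip
Dir S: first cell '.' (not opp) -> no flip
Dir SE: first cell '.' (not opp) -> no flip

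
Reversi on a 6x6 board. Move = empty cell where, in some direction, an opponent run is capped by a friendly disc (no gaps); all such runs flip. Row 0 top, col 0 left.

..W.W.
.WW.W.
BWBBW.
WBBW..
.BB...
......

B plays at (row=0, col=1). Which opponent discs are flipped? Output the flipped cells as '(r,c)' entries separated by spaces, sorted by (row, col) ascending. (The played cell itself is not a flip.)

Answer: (1,1) (1,2) (2,1)

Derivation:
Dir NW: edge -> no flip
Dir N: edge -> no flip
Dir NE: edge -> no flip
Dir W: first cell '.' (not opp) -> no flip
Dir E: opp run (0,2), next='.' -> no flip
Dir SW: first cell '.' (not opp) -> no flip
Dir S: opp run (1,1) (2,1) capped by B -> flip
Dir SE: opp run (1,2) capped by B -> flip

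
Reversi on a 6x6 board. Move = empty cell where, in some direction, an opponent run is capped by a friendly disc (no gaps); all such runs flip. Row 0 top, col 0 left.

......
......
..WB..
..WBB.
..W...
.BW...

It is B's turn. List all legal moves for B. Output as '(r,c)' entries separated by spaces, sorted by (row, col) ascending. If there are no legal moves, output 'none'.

Answer: (1,1) (2,1) (3,1) (4,1) (5,3)

Derivation:
(1,1): flips 1 -> legal
(1,2): no bracket -> illegal
(1,3): no bracket -> illegal
(2,1): flips 1 -> legal
(3,1): flips 1 -> legal
(4,1): flips 1 -> legal
(4,3): no bracket -> illegal
(5,3): flips 1 -> legal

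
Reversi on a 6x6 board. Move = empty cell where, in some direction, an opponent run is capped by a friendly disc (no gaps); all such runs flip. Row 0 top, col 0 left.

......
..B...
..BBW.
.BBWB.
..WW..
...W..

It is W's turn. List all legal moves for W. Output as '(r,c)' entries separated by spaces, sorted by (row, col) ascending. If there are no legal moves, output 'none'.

(0,1): no bracket -> illegal
(0,2): flips 3 -> legal
(0,3): no bracket -> illegal
(1,1): flips 1 -> legal
(1,3): flips 1 -> legal
(1,4): no bracket -> illegal
(2,0): flips 1 -> legal
(2,1): flips 3 -> legal
(2,5): flips 1 -> legal
(3,0): flips 2 -> legal
(3,5): flips 1 -> legal
(4,0): no bracket -> illegal
(4,1): no bracket -> illegal
(4,4): flips 1 -> legal
(4,5): no bracket -> illegal

Answer: (0,2) (1,1) (1,3) (2,0) (2,1) (2,5) (3,0) (3,5) (4,4)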